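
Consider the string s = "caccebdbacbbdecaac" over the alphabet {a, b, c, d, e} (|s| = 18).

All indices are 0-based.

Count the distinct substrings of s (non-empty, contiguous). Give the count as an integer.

154

sorted suffixes:
  #0 SA[0]=15  'aac'
  #1 SA[1]=16  'ac'
  #2 SA[2]=8  'acbbdecaac'
  #3 SA[3]=1  'accebdbacbbdecaac'
  #4 SA[4]=7  'bacbbdecaac'
  #5 SA[5]=10  'bbdecaac'
  #6 SA[6]=5  'bdbacbbdecaac'
  #7 SA[7]=11  'bdecaac'
  #8 SA[8]=17  'c'
  #9 SA[9]=14  'caac'
  #10 SA[10]=0  'caccebdbacbbdecaac'
  #11 SA[11]=9  'cbbdecaac'
  #12 SA[12]=2  'ccebdbacbbdecaac'
  #13 SA[13]=3  'cebdbacbbdecaac'
  #14 SA[14]=6  'dbacbbdecaac'
  #15 SA[15]=12  'decaac'
  #16 SA[16]=4  'ebdbacbbdecaac'
  #17 SA[17]=13  'ecaac'

SA = [15, 16, 8, 1, 7, 10, 5, 11, 17, 14, 0, 9, 2, 3, 6, 12, 4, 13]
i: (SA[i-1],SA[i]) lcp shared
  1: (15,16) 1 'a'
  2: (16,8) 2 'ac'
  3: (8,1) 2 'ac'
  4: (1,7) 0 ''
  5: (7,10) 1 'b'
  6: (10,5) 1 'b'
  7: (5,11) 2 'bd'
  8: (11,17) 0 ''
  9: (17,14) 1 'c'
  10: (14,0) 2 'ca'
  11: (0,9) 1 'c'
  12: (9,2) 1 'c'
  13: (2,3) 1 'c'
  14: (3,6) 0 ''
  15: (6,12) 1 'd'
  16: (12,4) 0 ''
  17: (4,13) 1 'e'

n(n+1)/2 = 18·19/2 = 171
Σ LCP = 0 + 1 + 2 + 2 + 0 + 1 + 1 + 2 + 0 + 1 + 2 + 1 + 1 + 1 + 0 + 1 + 0 + 1 = 17
distinct = 171 − 17 = 154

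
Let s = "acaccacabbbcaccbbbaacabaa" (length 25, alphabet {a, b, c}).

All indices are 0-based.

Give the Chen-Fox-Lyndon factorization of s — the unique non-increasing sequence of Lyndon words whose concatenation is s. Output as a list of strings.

emit factor 1: 'acacc' (i=0, period=5)
emit factor 2: 'ac' (i=5, period=2)
emit factor 3: 'abbbcaccbbb' (i=7, period=11)
emit factor 4: 'aacab' (i=18, period=5)
emit factor 5: 'a' (i=23, period=1)
emit factor 6: 'a' (i=24, period=1)

["acacc", "ac", "abbbcaccbbb", "aacab", "a", "a"]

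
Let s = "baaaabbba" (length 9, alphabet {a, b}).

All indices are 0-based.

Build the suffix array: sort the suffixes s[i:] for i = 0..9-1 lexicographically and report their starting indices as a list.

[8, 1, 2, 3, 4, 7, 0, 6, 5]

rank | idx | suffix
   0 |   8 | a
   1 |   1 | aaaabbba
   2 |   2 | aaabbba
   3 |   3 | aabbba
   4 |   4 | abbba
   5 |   7 | ba
   6 |   0 | baaaabbba
   7 |   6 | bba
   8 |   5 | bbba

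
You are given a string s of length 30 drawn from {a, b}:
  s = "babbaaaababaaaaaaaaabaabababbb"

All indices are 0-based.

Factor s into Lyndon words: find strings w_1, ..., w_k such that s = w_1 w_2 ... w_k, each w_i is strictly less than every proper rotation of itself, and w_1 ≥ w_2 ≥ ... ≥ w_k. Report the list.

emit factor 1: 'b' (i=0, period=1)
emit factor 2: 'abb' (i=1, period=3)
emit factor 3: 'aaaabab' (i=4, period=7)
emit factor 4: 'aaaaaaaaabaabababbb' (i=11, period=19)

["b", "abb", "aaaabab", "aaaaaaaaabaabababbb"]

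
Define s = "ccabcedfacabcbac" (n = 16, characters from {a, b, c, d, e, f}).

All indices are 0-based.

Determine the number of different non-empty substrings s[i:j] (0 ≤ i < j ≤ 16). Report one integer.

sorted suffixes:
  #0 SA[0]=10  'abcbac'
  #1 SA[1]=2  'abcedfacabcbac'
  #2 SA[2]=14  'ac'
  #3 SA[3]=8  'acabcbac'
  #4 SA[4]=13  'bac'
  #5 SA[5]=11  'bcbac'
  #6 SA[6]=3  'bcedfacabcbac'
  #7 SA[7]=15  'c'
  #8 SA[8]=9  'cabcbac'
  #9 SA[9]=1  'cabcedfacabcbac'
  #10 SA[10]=12  'cbac'
  #11 SA[11]=0  'ccabcedfacabcbac'
  #12 SA[12]=4  'cedfacabcbac'
  #13 SA[13]=6  'dfacabcbac'
  #14 SA[14]=5  'edfacabcbac'
  #15 SA[15]=7  'facabcbac'

SA = [10, 2, 14, 8, 13, 11, 3, 15, 9, 1, 12, 0, 4, 6, 5, 7]
i: (SA[i-1],SA[i]) lcp shared
  1: (10,2) 3 'abc'
  2: (2,14) 1 'a'
  3: (14,8) 2 'ac'
  4: (8,13) 0 ''
  5: (13,11) 1 'b'
  6: (11,3) 2 'bc'
  7: (3,15) 0 ''
  8: (15,9) 1 'c'
  9: (9,1) 4 'cabc'
  10: (1,12) 1 'c'
  11: (12,0) 1 'c'
  12: (0,4) 1 'c'
  13: (4,6) 0 ''
  14: (6,5) 0 ''
  15: (5,7) 0 ''

n(n+1)/2 = 16·17/2 = 136
Σ LCP = 0 + 3 + 1 + 2 + 0 + 1 + 2 + 0 + 1 + 4 + 1 + 1 + 1 + 0 + 0 + 0 = 17
distinct = 136 − 17 = 119

119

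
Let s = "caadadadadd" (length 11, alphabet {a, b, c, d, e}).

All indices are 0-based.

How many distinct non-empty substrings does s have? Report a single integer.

sorted suffixes:
  #0 SA[0]=1  'aadadadadd'
  #1 SA[1]=2  'adadadadd'
  #2 SA[2]=4  'adadadd'
  #3 SA[3]=6  'adadd'
  #4 SA[4]=8  'add'
  #5 SA[5]=0  'caadadadadd'
  #6 SA[6]=10  'd'
  #7 SA[7]=3  'dadadadd'
  #8 SA[8]=5  'dadadd'
  #9 SA[9]=7  'dadd'
  #10 SA[10]=9  'dd'

SA = [1, 2, 4, 6, 8, 0, 10, 3, 5, 7, 9]
i: (SA[i-1],SA[i]) lcp shared
  1: (1,2) 1 'a'
  2: (2,4) 6 'adadad'
  3: (4,6) 4 'adad'
  4: (6,8) 2 'ad'
  5: (8,0) 0 ''
  6: (0,10) 0 ''
  7: (10,3) 1 'd'
  8: (3,5) 5 'dadad'
  9: (5,7) 3 'dad'
  10: (7,9) 1 'd'

n(n+1)/2 = 11·12/2 = 66
Σ LCP = 0 + 1 + 6 + 4 + 2 + 0 + 0 + 1 + 5 + 3 + 1 = 23
distinct = 66 − 23 = 43

43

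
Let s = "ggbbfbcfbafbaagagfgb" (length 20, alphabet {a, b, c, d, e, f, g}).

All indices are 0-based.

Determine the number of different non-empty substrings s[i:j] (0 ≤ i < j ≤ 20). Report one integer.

rank | idx | suffix
   0 |  12 | aagagfgb
   1 |   9 | afbaagagfgb
   2 |  13 | agagfgb
   3 |  15 | agfgb
   4 |  19 | b
   5 |  11 | baagagfgb
   6 |   8 | bafbaagagfgb
   7 |   2 | bbfbcfbafbaagagfgb
   8 |   5 | bcfbafbaagagfgb
   9 |   3 | bfbcfbafbaagagfgb
  10 |   6 | cfbafbaagagfgb
  11 |  10 | fbaagagfgb
  12 |   7 | fbafbaagagfgb
  13 |   4 | fbcfbafbaagagfgb
  14 |  17 | fgb
  15 |  14 | gagfgb
  16 |  18 | gb
  17 |   1 | gbbfbcfbafbaagagfgb
  18 |  16 | gfgb
  19 |   0 | ggbbfbcfbafbaagagfgb

SA = [12, 9, 13, 15, 19, 11, 8, 2, 5, 3, 6, 10, 7, 4, 17, 14, 18, 1, 16, 0]
i: (SA[i-1],SA[i]) lcp shared
  1: (12,9) 1 'a'
  2: (9,13) 1 'a'
  3: (13,15) 2 'ag'
  4: (15,19) 0 ''
  5: (19,11) 1 'b'
  6: (11,8) 2 'ba'
  7: (8,2) 1 'b'
  8: (2,5) 1 'b'
  9: (5,3) 1 'b'
  10: (3,6) 0 ''
  11: (6,10) 0 ''
  12: (10,7) 3 'fba'
  13: (7,4) 2 'fb'
  14: (4,17) 1 'f'
  15: (17,14) 0 ''
  16: (14,18) 1 'g'
  17: (18,1) 2 'gb'
  18: (1,16) 1 'g'
  19: (16,0) 1 'g'

n(n+1)/2 = 20·21/2 = 210
Σ LCP = 0 + 1 + 1 + 2 + 0 + 1 + 2 + 1 + 1 + 1 + 0 + 0 + 3 + 2 + 1 + 0 + 1 + 2 + 1 + 1 = 21
distinct = 210 − 21 = 189

189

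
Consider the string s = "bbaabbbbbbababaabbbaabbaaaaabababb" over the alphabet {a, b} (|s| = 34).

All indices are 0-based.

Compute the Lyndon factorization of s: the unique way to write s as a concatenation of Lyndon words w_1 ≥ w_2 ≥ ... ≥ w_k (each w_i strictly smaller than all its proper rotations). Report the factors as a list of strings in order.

emit factor 1: 'b' (i=0, period=1)
emit factor 2: 'b' (i=1, period=1)
emit factor 3: 'aabbbbbbabab' (i=2, period=12)
emit factor 4: 'aabbb' (i=14, period=5)
emit factor 5: 'aabb' (i=19, period=4)
emit factor 6: 'aaaaabababb' (i=23, period=11)

["b", "b", "aabbbbbbabab", "aabbb", "aabb", "aaaaabababb"]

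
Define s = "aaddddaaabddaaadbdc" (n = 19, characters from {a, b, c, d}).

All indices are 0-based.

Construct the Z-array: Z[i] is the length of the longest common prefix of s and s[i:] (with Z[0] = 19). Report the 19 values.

Z[0]=19
i=1: i≥r, start 0; Z[1]=1 extend→box=[1,2)
i=2: i≥r, start 0; Z[2]=0
i=3: i≥r, start 0; Z[3]=0
i=4: i≥r, start 0; Z[4]=0
i=5: i≥r, start 0; Z[5]=0
i=6: i≥r, start 0; Z[6]=2 extend→box=[6,8)
i=7: min(r-i=1, Z[1]=1)=1; Z[7]=2 extend→box=[7,9)
i=8: min(r-i=1, Z[1]=1)=1; Z[8]=1
i=9: i≥r, start 0; Z[9]=0
i=10: i≥r, start 0; Z[10]=0
i=11: i≥r, start 0; Z[11]=0
i=12: i≥r, start 0; Z[12]=2 extend→box=[12,14)
i=13: min(r-i=1, Z[1]=1)=1; Z[13]=3 extend→box=[13,16)
i=14: min(r-i=2, Z[1]=1)=1; Z[14]=1
i=15: min(r-i=1, Z[2]=0)=0; Z[15]=0
i=16: i≥r, start 0; Z[16]=0
i=17: i≥r, start 0; Z[17]=0
i=18: i≥r, start 0; Z[18]=0

[19, 1, 0, 0, 0, 0, 2, 2, 1, 0, 0, 0, 2, 3, 1, 0, 0, 0, 0]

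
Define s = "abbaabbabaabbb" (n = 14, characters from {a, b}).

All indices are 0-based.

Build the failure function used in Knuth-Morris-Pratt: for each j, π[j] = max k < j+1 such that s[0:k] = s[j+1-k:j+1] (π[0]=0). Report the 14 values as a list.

π[0] = 0
j=1 s[j]='b': π[1]=0 (border '')
j=2 s[j]='b': π[2]=0 (border '')
j=3 s[j]='a': π[3]=1 (border 'a')
j=4 s[j]='a': k: 1→0; π[4]=1 (border 'a')
j=5 s[j]='b': π[5]=2 (border 'ab')
j=6 s[j]='b': π[6]=3 (border 'abb')
j=7 s[j]='a': π[7]=4 (border 'abba')
j=8 s[j]='b': k: 4→1; π[8]=2 (border 'ab')
j=9 s[j]='a': k: 2→0; π[9]=1 (border 'a')
j=10 s[j]='a': k: 1→0; π[10]=1 (border 'a')
j=11 s[j]='b': π[11]=2 (border 'ab')
j=12 s[j]='b': π[12]=3 (border 'abb')
j=13 s[j]='b': k: 3→0; π[13]=0 (border '')

[0, 0, 0, 1, 1, 2, 3, 4, 2, 1, 1, 2, 3, 0]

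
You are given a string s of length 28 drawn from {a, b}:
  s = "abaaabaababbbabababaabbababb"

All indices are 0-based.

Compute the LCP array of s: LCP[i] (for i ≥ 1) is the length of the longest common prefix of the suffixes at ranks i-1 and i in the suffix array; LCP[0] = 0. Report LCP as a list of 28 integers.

[0, 2, 4, 3, 1, 4, 5, 3, 5, 4, 5, 2, 3, 3, 0, 1, 3, 4, 2, 4, 6, 5, 3, 4, 1, 2, 6, 2]

sorted suffixes:
  #0 SA[0]=2  'aaabaababbbabababaabbababb'
  #1 SA[1]=3  'aabaababbbabababaabbababb'
  #2 SA[2]=6  'aababbbabababaabbababb'
  #3 SA[3]=19  'aabbababb'
  #4 SA[4]=0  'abaaabaababbbabababaabbababb'
  #5 SA[5]=4  'abaababbbabababaabbababb'
  #6 SA[6]=17  'abaabbababb'
  #7 SA[7]=15  'ababaabbababb'
  #8 SA[8]=13  'abababaabbababb'
  #9 SA[9]=23  'ababb'
  #10 SA[10]=7  'ababbbabababaabbababb'
  #11 SA[11]=25  'abb'
  #12 SA[12]=20  'abbababb'
  #13 SA[13]=9  'abbbabababaabbababb'
  #14 SA[14]=27  'b'
  #15 SA[15]=1  'baaabaababbbabababaabbababb'
  #16 SA[16]=5  'baababbbabababaabbababb'
  #17 SA[17]=18  'baabbababb'
  #18 SA[18]=16  'babaabbababb'
  #19 SA[19]=14  'bababaabbababb'
  #20 SA[20]=12  'babababaabbababb'
  #21 SA[21]=22  'bababb'
  #22 SA[22]=24  'babb'
  #23 SA[23]=8  'babbbabababaabbababb'
  #24 SA[24]=26  'bb'
  #25 SA[25]=11  'bbabababaabbababb'
  #26 SA[26]=21  'bbababb'
  #27 SA[27]=10  'bbbabababaabbababb'

SA = [2, 3, 6, 19, 0, 4, 17, 15, 13, 23, 7, 25, 20, 9, 27, 1, 5, 18, 16, 14, 12, 22, 24, 8, 26, 11, 21, 10]
[i] adj suffixes → lcp
  [1] 2/3 → 2 ('aa')
  [2] 3/6 → 4 ('aaba')
  [3] 6/19 → 3 ('aab')
  [4] 19/0 → 1 ('a')
  [5] 0/4 → 4 ('abaa')
  [6] 4/17 → 5 ('abaab')
  [7] 17/15 → 3 ('aba')
  [8] 15/13 → 5 ('ababa')
  [9] 13/23 → 4 ('abab')
  [10] 23/7 → 5 ('ababb')
  [11] 7/25 → 2 ('ab')
  [12] 25/20 → 3 ('abb')
  [13] 20/9 → 3 ('abb')
  [14] 9/27 → 0 ('')
  [15] 27/1 → 1 ('b')
  [16] 1/5 → 3 ('baa')
  [17] 5/18 → 4 ('baab')
  [18] 18/16 → 2 ('ba')
  [19] 16/14 → 4 ('baba')
  [20] 14/12 → 6 ('bababa')
  [21] 12/22 → 5 ('babab')
  [22] 22/24 → 3 ('bab')
  [23] 24/8 → 4 ('babb')
  [24] 8/26 → 1 ('b')
  [25] 26/11 → 2 ('bb')
  [26] 11/21 → 6 ('bbabab')
  [27] 21/10 → 2 ('bb')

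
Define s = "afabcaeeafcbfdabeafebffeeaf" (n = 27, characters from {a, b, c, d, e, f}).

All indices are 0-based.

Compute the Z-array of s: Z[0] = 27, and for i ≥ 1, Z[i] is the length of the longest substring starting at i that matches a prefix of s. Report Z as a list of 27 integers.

Z[0]=27
i=1: fresh scan; Z[1]=0
i=2: fresh scan; Z[2]=1 grow→box=[2,3)
i=3: fresh scan; Z[3]=0
i=4: fresh scan; Z[4]=0
i=5: fresh scan; Z[5]=1 grow→box=[5,6)
i=6: fresh scan; Z[6]=0
i=7: fresh scan; Z[7]=0
i=8: fresh scan; Z[8]=2 grow→box=[8,10)
i=9: min(r-i=1, Z[1]=0)=0; Z[9]=0
i=10: fresh scan; Z[10]=0
i=11: fresh scan; Z[11]=0
i=12: fresh scan; Z[12]=0
i=13: fresh scan; Z[13]=0
i=14: fresh scan; Z[14]=1 grow→box=[14,15)
i=15: fresh scan; Z[15]=0
i=16: fresh scan; Z[16]=0
i=17: fresh scan; Z[17]=2 grow→box=[17,19)
i=18: min(r-i=1, Z[1]=0)=0; Z[18]=0
i=19: fresh scan; Z[19]=0
i=20: fresh scan; Z[20]=0
i=21: fresh scan; Z[21]=0
i=22: fresh scan; Z[22]=0
i=23: fresh scan; Z[23]=0
i=24: fresh scan; Z[24]=0
i=25: fresh scan; Z[25]=2 grow→box=[25,27)
i=26: min(r-i=1, Z[1]=0)=0; Z[26]=0

[27, 0, 1, 0, 0, 1, 0, 0, 2, 0, 0, 0, 0, 0, 1, 0, 0, 2, 0, 0, 0, 0, 0, 0, 0, 2, 0]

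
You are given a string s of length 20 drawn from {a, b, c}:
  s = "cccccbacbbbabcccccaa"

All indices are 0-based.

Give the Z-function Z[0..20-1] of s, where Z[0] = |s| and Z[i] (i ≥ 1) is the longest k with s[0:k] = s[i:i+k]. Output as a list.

[20, 4, 3, 2, 1, 0, 0, 1, 0, 0, 0, 0, 0, 5, 4, 3, 2, 1, 0, 0]

Z[0]=20
i=1: outside box; Z[1]=4 extend→box=[1,5)
i=2: min(r-i=3, Z[1]=4)=3; Z[2]=3
i=3: min(r-i=2, Z[2]=3)=2; Z[3]=2
i=4: min(r-i=1, Z[3]=2)=1; Z[4]=1
i=5: outside box; Z[5]=0
i=6: outside box; Z[6]=0
i=7: outside box; Z[7]=1 extend→box=[7,8)
i=8: outside box; Z[8]=0
i=9: outside box; Z[9]=0
i=10: outside box; Z[10]=0
i=11: outside box; Z[11]=0
i=12: outside box; Z[12]=0
i=13: outside box; Z[13]=5 extend→box=[13,18)
i=14: min(r-i=4, Z[1]=4)=4; Z[14]=4
i=15: min(r-i=3, Z[2]=3)=3; Z[15]=3
i=16: min(r-i=2, Z[3]=2)=2; Z[16]=2
i=17: min(r-i=1, Z[4]=1)=1; Z[17]=1
i=18: outside box; Z[18]=0
i=19: outside box; Z[19]=0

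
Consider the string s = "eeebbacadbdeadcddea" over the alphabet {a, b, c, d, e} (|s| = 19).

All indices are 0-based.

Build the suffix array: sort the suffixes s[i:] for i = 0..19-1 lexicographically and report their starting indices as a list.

[18, 5, 7, 12, 4, 3, 9, 6, 14, 8, 13, 15, 16, 10, 17, 11, 2, 1, 0]

rank | idx | suffix
   0 |  18 | a
   1 |   5 | acadbdeadcddea
   2 |   7 | adbdeadcddea
   3 |  12 | adcddea
   4 |   4 | bacadbdeadcddea
   5 |   3 | bbacadbdeadcddea
   6 |   9 | bdeadcddea
   7 |   6 | cadbdeadcddea
   8 |  14 | cddea
   9 |   8 | dbdeadcddea
  10 |  13 | dcddea
  11 |  15 | ddea
  12 |  16 | dea
  13 |  10 | deadcddea
  14 |  17 | ea
  15 |  11 | eadcddea
  16 |   2 | ebbacadbdeadcddea
  17 |   1 | eebbacadbdeadcddea
  18 |   0 | eeebbacadbdeadcddea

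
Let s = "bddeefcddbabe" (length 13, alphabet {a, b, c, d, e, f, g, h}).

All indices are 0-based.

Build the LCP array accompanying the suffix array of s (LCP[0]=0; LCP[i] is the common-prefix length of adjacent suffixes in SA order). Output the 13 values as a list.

[0, 0, 1, 1, 0, 0, 1, 2, 1, 0, 1, 1, 0]

rank | idx | suffix
   0 |  10 | abe
   1 |   9 | babe
   2 |   0 | bddeefcddbabe
   3 |  11 | be
   4 |   6 | cddbabe
   5 |   8 | dbabe
   6 |   7 | ddbabe
   7 |   1 | ddeefcddbabe
   8 |   2 | deefcddbabe
   9 |  12 | e
  10 |   3 | eefcddbabe
  11 |   4 | efcddbabe
  12 |   5 | fcddbabe

SA = [10, 9, 0, 11, 6, 8, 7, 1, 2, 12, 3, 4, 5]
i: (SA[i-1],SA[i]) lcp shared
  1: (10,9) 0 ''
  2: (9,0) 1 'b'
  3: (0,11) 1 'b'
  4: (11,6) 0 ''
  5: (6,8) 0 ''
  6: (8,7) 1 'd'
  7: (7,1) 2 'dd'
  8: (1,2) 1 'd'
  9: (2,12) 0 ''
  10: (12,3) 1 'e'
  11: (3,4) 1 'e'
  12: (4,5) 0 ''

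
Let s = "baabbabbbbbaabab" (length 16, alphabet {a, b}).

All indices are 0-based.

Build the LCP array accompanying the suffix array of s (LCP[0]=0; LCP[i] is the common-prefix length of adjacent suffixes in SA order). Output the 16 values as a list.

[0, 3, 1, 2, 2, 3, 0, 1, 4, 2, 3, 1, 3, 2, 3, 4]

rank | idx | suffix
   0 |  11 | aabab
   1 |   1 | aabbabbbbbaabab
   2 |  14 | ab
   3 |  12 | abab
   4 |   2 | abbabbbbbaabab
   5 |   5 | abbbbbaabab
   6 |  15 | b
   7 |  10 | baabab
   8 |   0 | baabbabbbbbaabab
   9 |  13 | bab
  10 |   4 | babbbbbaabab
  11 |   9 | bbaabab
  12 |   3 | bbabbbbbaabab
  13 |   8 | bbbaabab
  14 |   7 | bbbbaabab
  15 |   6 | bbbbbaabab

SA = [11, 1, 14, 12, 2, 5, 15, 10, 0, 13, 4, 9, 3, 8, 7, 6]
rank  pair      lcp
   1  s[11:],s[1:]  3  'aab'
   2  s[1:],s[14:]  1  'a'
   3  s[14:],s[12:]  2  'ab'
   4  s[12:],s[2:]  2  'ab'
   5  s[2:],s[5:]  3  'abb'
   6  s[5:],s[15:]  0  ''
   7  s[15:],s[10:]  1  'b'
   8  s[10:],s[0:]  4  'baab'
   9  s[0:],s[13:]  2  'ba'
  10  s[13:],s[4:]  3  'bab'
  11  s[4:],s[9:]  1  'b'
  12  s[9:],s[3:]  3  'bba'
  13  s[3:],s[8:]  2  'bb'
  14  s[8:],s[7:]  3  'bbb'
  15  s[7:],s[6:]  4  'bbbb'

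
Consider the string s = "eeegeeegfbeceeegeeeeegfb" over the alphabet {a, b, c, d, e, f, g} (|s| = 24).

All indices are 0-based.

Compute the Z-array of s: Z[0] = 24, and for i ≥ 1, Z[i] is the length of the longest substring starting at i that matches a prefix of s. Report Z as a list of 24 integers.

Z[0]=24
i=1: i≥r, start 0; Z[1]=2 scan→box=[1,3)
i=2: min(r-i=1, Z[1]=2)=1; Z[2]=1
i=3: i≥r, start 0; Z[3]=0
i=4: i≥r, start 0; Z[4]=4 scan→box=[4,8)
i=5: min(r-i=3, Z[1]=2)=2; Z[5]=2
i=6: min(r-i=2, Z[2]=1)=1; Z[6]=1
i=7: min(r-i=1, Z[3]=0)=0; Z[7]=0
i=8: i≥r, start 0; Z[8]=0
i=9: i≥r, start 0; Z[9]=0
i=10: i≥r, start 0; Z[10]=1 scan→box=[10,11)
i=11: i≥r, start 0; Z[11]=0
i=12: i≥r, start 0; Z[12]=7 scan→box=[12,19)
i=13: min(r-i=6, Z[1]=2)=2; Z[13]=2
i=14: min(r-i=5, Z[2]=1)=1; Z[14]=1
i=15: min(r-i=4, Z[3]=0)=0; Z[15]=0
i=16: min(r-i=3, Z[4]=4)=3; Z[16]=3
i=17: min(r-i=2, Z[5]=2)=2; Z[17]=3 scan→box=[17,20)
i=18: min(r-i=2, Z[1]=2)=2; Z[18]=4 scan→box=[18,22)
i=19: min(r-i=3, Z[1]=2)=2; Z[19]=2
i=20: min(r-i=2, Z[2]=1)=1; Z[20]=1
i=21: min(r-i=1, Z[3]=0)=0; Z[21]=0
i=22: i≥r, start 0; Z[22]=0
i=23: i≥r, start 0; Z[23]=0

[24, 2, 1, 0, 4, 2, 1, 0, 0, 0, 1, 0, 7, 2, 1, 0, 3, 3, 4, 2, 1, 0, 0, 0]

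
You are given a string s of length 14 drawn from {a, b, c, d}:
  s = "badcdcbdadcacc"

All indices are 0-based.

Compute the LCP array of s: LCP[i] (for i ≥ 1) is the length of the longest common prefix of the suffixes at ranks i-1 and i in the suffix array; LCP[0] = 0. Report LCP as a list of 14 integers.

rank | idx | suffix
   0 |  11 | acc
   1 |   8 | adcacc
   2 |   1 | adcdcbdadcacc
   3 |   0 | badcdcbdadcacc
   4 |   6 | bdadcacc
   5 |  13 | c
   6 |  10 | cacc
   7 |   5 | cbdadcacc
   8 |  12 | cc
   9 |   3 | cdcbdadcacc
  10 |   7 | dadcacc
  11 |   9 | dcacc
  12 |   4 | dcbdadcacc
  13 |   2 | dcdcbdadcacc

SA = [11, 8, 1, 0, 6, 13, 10, 5, 12, 3, 7, 9, 4, 2]
i: (SA[i-1],SA[i]) lcp shared
  1: (11,8) 1 'a'
  2: (8,1) 3 'adc'
  3: (1,0) 0 ''
  4: (0,6) 1 'b'
  5: (6,13) 0 ''
  6: (13,10) 1 'c'
  7: (10,5) 1 'c'
  8: (5,12) 1 'c'
  9: (12,3) 1 'c'
  10: (3,7) 0 ''
  11: (7,9) 1 'd'
  12: (9,4) 2 'dc'
  13: (4,2) 2 'dc'

[0, 1, 3, 0, 1, 0, 1, 1, 1, 1, 0, 1, 2, 2]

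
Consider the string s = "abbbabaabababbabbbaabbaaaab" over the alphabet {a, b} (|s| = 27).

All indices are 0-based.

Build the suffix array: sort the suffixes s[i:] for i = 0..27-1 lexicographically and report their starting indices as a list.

sorted suffixes:
  #0 SA[0]=22  'aaaab'
  #1 SA[1]=23  'aaab'
  #2 SA[2]=24  'aab'
  #3 SA[3]=6  'aabababbabbbaabbaaaab'
  #4 SA[4]=18  'aabbaaaab'
  #5 SA[5]=25  'ab'
  #6 SA[6]=4  'abaabababbabbbaabbaaaab'
  #7 SA[7]=7  'abababbabbbaabbaaaab'
  #8 SA[8]=9  'ababbabbbaabbaaaab'
  #9 SA[9]=19  'abbaaaab'
  #10 SA[10]=11  'abbabbbaabbaaaab'
  #11 SA[11]=14  'abbbaabbaaaab'
  #12 SA[12]=0  'abbbabaabababbabbbaabbaaaab'
  #13 SA[13]=26  'b'
  #14 SA[14]=21  'baaaab'
  #15 SA[15]=5  'baabababbabbbaabbaaaab'
  #16 SA[16]=17  'baabbaaaab'
  #17 SA[17]=3  'babaabababbabbbaabbaaaab'
  #18 SA[18]=8  'bababbabbbaabbaaaab'
  #19 SA[19]=10  'babbabbbaabbaaaab'
  #20 SA[20]=13  'babbbaabbaaaab'
  #21 SA[21]=20  'bbaaaab'
  #22 SA[22]=16  'bbaabbaaaab'
  #23 SA[23]=2  'bbabaabababbabbbaabbaaaab'
  #24 SA[24]=12  'bbabbbaabbaaaab'
  #25 SA[25]=15  'bbbaabbaaaab'
  #26 SA[26]=1  'bbbabaabababbabbbaabbaaaab'

[22, 23, 24, 6, 18, 25, 4, 7, 9, 19, 11, 14, 0, 26, 21, 5, 17, 3, 8, 10, 13, 20, 16, 2, 12, 15, 1]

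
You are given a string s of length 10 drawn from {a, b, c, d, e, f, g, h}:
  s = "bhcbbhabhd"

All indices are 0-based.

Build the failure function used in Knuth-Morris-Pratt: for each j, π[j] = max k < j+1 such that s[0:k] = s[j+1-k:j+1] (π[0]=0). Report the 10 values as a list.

π[0] = 0
j=1 s[j]='h': π[1]=0 (border '')
j=2 s[j]='c': π[2]=0 (border '')
j=3 s[j]='b': π[3]=1 (border 'b')
j=4 s[j]='b': k: 1→0; π[4]=1 (border 'b')
j=5 s[j]='h': π[5]=2 (border 'bh')
j=6 s[j]='a': k: 2→0; π[6]=0 (border '')
j=7 s[j]='b': π[7]=1 (border 'b')
j=8 s[j]='h': π[8]=2 (border 'bh')
j=9 s[j]='d': k: 2→0; π[9]=0 (border '')

[0, 0, 0, 1, 1, 2, 0, 1, 2, 0]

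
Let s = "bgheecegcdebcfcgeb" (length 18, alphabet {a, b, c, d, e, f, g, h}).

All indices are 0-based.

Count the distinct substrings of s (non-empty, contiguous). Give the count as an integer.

rank | idx | suffix
   0 |  17 | b
   1 |  11 | bcfcgeb
   2 |   0 | bgheecegcdebcfcgeb
   3 |   8 | cdebcfcgeb
   4 |   5 | cegcdebcfcgeb
   5 |  12 | cfcgeb
   6 |  14 | cgeb
   7 |   9 | debcfcgeb
   8 |  16 | eb
   9 |  10 | ebcfcgeb
  10 |   4 | ecegcdebcfcgeb
  11 |   3 | eecegcdebcfcgeb
  12 |   6 | egcdebcfcgeb
  13 |  13 | fcgeb
  14 |   7 | gcdebcfcgeb
  15 |  15 | geb
  16 |   1 | gheecegcdebcfcgeb
  17 |   2 | heecegcdebcfcgeb

SA = [17, 11, 0, 8, 5, 12, 14, 9, 16, 10, 4, 3, 6, 13, 7, 15, 1, 2]
[i] adj suffixes → lcp
  [1] 17/11 → 1 ('b')
  [2] 11/0 → 1 ('b')
  [3] 0/8 → 0 ('')
  [4] 8/5 → 1 ('c')
  [5] 5/12 → 1 ('c')
  [6] 12/14 → 1 ('c')
  [7] 14/9 → 0 ('')
  [8] 9/16 → 0 ('')
  [9] 16/10 → 2 ('eb')
  [10] 10/4 → 1 ('e')
  [11] 4/3 → 1 ('e')
  [12] 3/6 → 1 ('e')
  [13] 6/13 → 0 ('')
  [14] 13/7 → 0 ('')
  [15] 7/15 → 1 ('g')
  [16] 15/1 → 1 ('g')
  [17] 1/2 → 0 ('')

n(n+1)/2 = 18·19/2 = 171
Σ LCP = 0 + 1 + 1 + 0 + 1 + 1 + 1 + 0 + 0 + 2 + 1 + 1 + 1 + 0 + 0 + 1 + 1 + 0 = 12
distinct = 171 − 12 = 159

159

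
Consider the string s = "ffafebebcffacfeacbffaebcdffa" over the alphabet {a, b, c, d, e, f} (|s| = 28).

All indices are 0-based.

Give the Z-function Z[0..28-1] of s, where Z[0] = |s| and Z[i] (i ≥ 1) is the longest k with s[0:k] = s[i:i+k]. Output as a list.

Z[0]=28
i=1: outside box; Z[1]=1 extend→box=[1,2)
i=2: outside box; Z[2]=0
i=3: outside box; Z[3]=1 extend→box=[3,4)
i=4: outside box; Z[4]=0
i=5: outside box; Z[5]=0
i=6: outside box; Z[6]=0
i=7: outside box; Z[7]=0
i=8: outside box; Z[8]=0
i=9: outside box; Z[9]=3 extend→box=[9,12)
i=10: min(r-i=2, Z[1]=1)=1; Z[10]=1
i=11: min(r-i=1, Z[2]=0)=0; Z[11]=0
i=12: outside box; Z[12]=0
i=13: outside box; Z[13]=1 extend→box=[13,14)
i=14: outside box; Z[14]=0
i=15: outside box; Z[15]=0
i=16: outside box; Z[16]=0
i=17: outside box; Z[17]=0
i=18: outside box; Z[18]=3 extend→box=[18,21)
i=19: min(r-i=2, Z[1]=1)=1; Z[19]=1
i=20: min(r-i=1, Z[2]=0)=0; Z[20]=0
i=21: outside box; Z[21]=0
i=22: outside box; Z[22]=0
i=23: outside box; Z[23]=0
i=24: outside box; Z[24]=0
i=25: outside box; Z[25]=3 extend→box=[25,28)
i=26: min(r-i=2, Z[1]=1)=1; Z[26]=1
i=27: min(r-i=1, Z[2]=0)=0; Z[27]=0

[28, 1, 0, 1, 0, 0, 0, 0, 0, 3, 1, 0, 0, 1, 0, 0, 0, 0, 3, 1, 0, 0, 0, 0, 0, 3, 1, 0]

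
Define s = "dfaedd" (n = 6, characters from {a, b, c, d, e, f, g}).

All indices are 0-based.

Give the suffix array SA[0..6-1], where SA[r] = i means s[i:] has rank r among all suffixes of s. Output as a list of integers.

rank→(start, suffix):
  0 → (2, 'aedd')
  1 → (5, 'd')
  2 → (4, 'dd')
  3 → (0, 'dfaedd')
  4 → (3, 'edd')
  5 → (1, 'faedd')

[2, 5, 4, 0, 3, 1]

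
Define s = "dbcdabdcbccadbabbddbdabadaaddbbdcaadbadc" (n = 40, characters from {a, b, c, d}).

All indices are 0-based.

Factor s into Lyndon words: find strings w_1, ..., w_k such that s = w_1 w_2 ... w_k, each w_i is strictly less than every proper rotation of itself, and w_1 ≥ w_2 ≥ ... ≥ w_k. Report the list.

["d", "bcd", "abdcbccadb", "abbddbd", "abad", "aaddbbdc", "aadbadc"]

emit factor 1: 'd' (i=0, period=1)
emit factor 2: 'bcd' (i=1, period=3)
emit factor 3: 'abdcbccadb' (i=4, period=10)
emit factor 4: 'abbddbd' (i=14, period=7)
emit factor 5: 'abad' (i=21, period=4)
emit factor 6: 'aaddbbdc' (i=25, period=8)
emit factor 7: 'aadbadc' (i=33, period=7)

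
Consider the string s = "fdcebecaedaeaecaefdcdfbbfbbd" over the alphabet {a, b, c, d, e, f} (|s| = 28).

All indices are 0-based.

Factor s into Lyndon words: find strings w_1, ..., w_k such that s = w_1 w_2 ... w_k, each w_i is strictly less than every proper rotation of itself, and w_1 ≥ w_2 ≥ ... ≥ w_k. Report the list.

emit factor 1: 'f' (i=0, period=1)
emit factor 2: 'd' (i=1, period=1)
emit factor 3: 'ce' (i=2, period=2)
emit factor 4: 'bec' (i=4, period=3)
emit factor 5: 'aed' (i=7, period=3)
emit factor 6: 'aeaecaefdcdfbbfbbd' (i=10, period=18)

["f", "d", "ce", "bec", "aed", "aeaecaefdcdfbbfbbd"]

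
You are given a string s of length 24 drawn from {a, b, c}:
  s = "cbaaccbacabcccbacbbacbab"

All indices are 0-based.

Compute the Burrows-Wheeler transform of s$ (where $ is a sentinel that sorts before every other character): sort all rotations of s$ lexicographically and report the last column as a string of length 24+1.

rank  rotation                   last
    0  $cbaaccbacabcccbacbbacbab  b
    1  aaccbacabcccbacbbacbab$cb  b
    2  ab$cbaaccbacabcccbacbbacb  b
    3  abcccbacbbacbab$cbaaccbac  c
    4  acabcccbacbbacbab$cbaaccb  b
    5  acbab$cbaaccbacabcccbacbb  b
    6  acbbacbab$cbaaccbacabcccb  b
    7  accbacabcccbacbbacbab$cba  a
    8  b$cbaaccbacabcccbacbbacba  a
    9  baaccbacabcccbacbbacbab$c  c
   10  bab$cbaaccbacabcccbacbbac  c
   11  bacabcccbacbbacbab$cbaacc  c
   12  bacbab$cbaaccbacabcccbacb  b
   13  bacbbacbab$cbaaccbacabccc  c
   14  bbacbab$cbaaccbacabcccbac  c
   15  bcccbacbbacbab$cbaaccbaca  a
   16  cabcccbacbbacbab$cbaaccba  a
   17  cbaaccbacabcccbacbbacbab$  $
   18  cbab$cbaaccbacabcccbacbba  a
   19  cbacabcccbacbbacbab$cbaac  c
   20  cbacbbacbab$cbaaccbacabcc  c
   21  cbbacbab$cbaaccbacabcccba  a
   22  ccbacabcccbacbbacbab$cbaa  a
   23  ccbacbbacbab$cbaaccbacabc  c
   24  cccbacbbacbab$cbaaccbacab  b

bbbcbbbaacccbccaa$accaacb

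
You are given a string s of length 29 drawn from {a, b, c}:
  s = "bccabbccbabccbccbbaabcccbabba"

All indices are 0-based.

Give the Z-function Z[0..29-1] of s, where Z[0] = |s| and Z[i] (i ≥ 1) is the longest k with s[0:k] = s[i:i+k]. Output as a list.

[29, 0, 0, 0, 1, 3, 0, 0, 1, 0, 3, 0, 0, 3, 0, 0, 1, 1, 0, 0, 3, 0, 0, 0, 1, 0, 1, 1, 0]

Z[0]=29
i=1: outside box; Z[1]=0
i=2: outside box; Z[2]=0
i=3: outside box; Z[3]=0
i=4: outside box; Z[4]=1 grow→box=[4,5)
i=5: outside box; Z[5]=3 grow→box=[5,8)
i=6: min(r-i=2, Z[1]=0)=0; Z[6]=0
i=7: min(r-i=1, Z[2]=0)=0; Z[7]=0
i=8: outside box; Z[8]=1 grow→box=[8,9)
i=9: outside box; Z[9]=0
i=10: outside box; Z[10]=3 grow→box=[10,13)
i=11: min(r-i=2, Z[1]=0)=0; Z[11]=0
i=12: min(r-i=1, Z[2]=0)=0; Z[12]=0
i=13: outside box; Z[13]=3 grow→box=[13,16)
i=14: min(r-i=2, Z[1]=0)=0; Z[14]=0
i=15: min(r-i=1, Z[2]=0)=0; Z[15]=0
i=16: outside box; Z[16]=1 grow→box=[16,17)
i=17: outside box; Z[17]=1 grow→box=[17,18)
i=18: outside box; Z[18]=0
i=19: outside box; Z[19]=0
i=20: outside box; Z[20]=3 grow→box=[20,23)
i=21: min(r-i=2, Z[1]=0)=0; Z[21]=0
i=22: min(r-i=1, Z[2]=0)=0; Z[22]=0
i=23: outside box; Z[23]=0
i=24: outside box; Z[24]=1 grow→box=[24,25)
i=25: outside box; Z[25]=0
i=26: outside box; Z[26]=1 grow→box=[26,27)
i=27: outside box; Z[27]=1 grow→box=[27,28)
i=28: outside box; Z[28]=0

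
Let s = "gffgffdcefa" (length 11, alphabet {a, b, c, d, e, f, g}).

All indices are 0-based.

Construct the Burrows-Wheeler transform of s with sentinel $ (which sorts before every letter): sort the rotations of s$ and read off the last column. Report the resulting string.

rank  rotation      last
    0  $gffgffdcefa  a
    1  a$gffgffdcef  f
    2  cefa$gffgffd  d
    3  dcefa$gffgff  f
    4  efa$gffgffdc  c
    5  fa$gffgffdce  e
    6  fdcefa$gffgf  f
    7  ffdcefa$gffg  g
    8  ffgffdcefa$g  g
    9  fgffdcefa$gf  f
   10  gffdcefa$gff  f
   11  gffgffdcefa$  $

afdfcefggff$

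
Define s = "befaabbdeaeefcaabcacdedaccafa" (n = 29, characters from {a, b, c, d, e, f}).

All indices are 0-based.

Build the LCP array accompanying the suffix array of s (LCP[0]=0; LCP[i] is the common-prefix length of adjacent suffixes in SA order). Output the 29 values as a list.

[0, 1, 3, 1, 2, 1, 2, 1, 1, 0, 1, 1, 1, 0, 2, 2, 1, 1, 0, 1, 2, 0, 1, 1, 1, 2, 0, 2, 1]

sorted suffixes:
  #0 SA[0]=28  'a'
  #1 SA[1]=3  'aabbdeaeefcaabcacdedaccafa'
  #2 SA[2]=14  'aabcacdedaccafa'
  #3 SA[3]=4  'abbdeaeefcaabcacdedaccafa'
  #4 SA[4]=15  'abcacdedaccafa'
  #5 SA[5]=23  'accafa'
  #6 SA[6]=18  'acdedaccafa'
  #7 SA[7]=9  'aeefcaabcacdedaccafa'
  #8 SA[8]=26  'afa'
  #9 SA[9]=5  'bbdeaeefcaabcacdedaccafa'
  #10 SA[10]=16  'bcacdedaccafa'
  #11 SA[11]=6  'bdeaeefcaabcacdedaccafa'
  #12 SA[12]=0  'befaabbdeaeefcaabcacdedaccafa'
  #13 SA[13]=13  'caabcacdedaccafa'
  #14 SA[14]=17  'cacdedaccafa'
  #15 SA[15]=25  'cafa'
  #16 SA[16]=24  'ccafa'
  #17 SA[17]=19  'cdedaccafa'
  #18 SA[18]=22  'daccafa'
  #19 SA[19]=7  'deaeefcaabcacdedaccafa'
  #20 SA[20]=20  'dedaccafa'
  #21 SA[21]=8  'eaeefcaabcacdedaccafa'
  #22 SA[22]=21  'edaccafa'
  #23 SA[23]=10  'eefcaabcacdedaccafa'
  #24 SA[24]=1  'efaabbdeaeefcaabcacdedaccafa'
  #25 SA[25]=11  'efcaabcacdedaccafa'
  #26 SA[26]=27  'fa'
  #27 SA[27]=2  'faabbdeaeefcaabcacdedaccafa'
  #28 SA[28]=12  'fcaabcacdedaccafa'

SA = [28, 3, 14, 4, 15, 23, 18, 9, 26, 5, 16, 6, 0, 13, 17, 25, 24, 19, 22, 7, 20, 8, 21, 10, 1, 11, 27, 2, 12]
[i] adj suffixes → lcp
  [1] 28/3 → 1 ('a')
  [2] 3/14 → 3 ('aab')
  [3] 14/4 → 1 ('a')
  [4] 4/15 → 2 ('ab')
  [5] 15/23 → 1 ('a')
  [6] 23/18 → 2 ('ac')
  [7] 18/9 → 1 ('a')
  [8] 9/26 → 1 ('a')
  [9] 26/5 → 0 ('')
  [10] 5/16 → 1 ('b')
  [11] 16/6 → 1 ('b')
  [12] 6/0 → 1 ('b')
  [13] 0/13 → 0 ('')
  [14] 13/17 → 2 ('ca')
  [15] 17/25 → 2 ('ca')
  [16] 25/24 → 1 ('c')
  [17] 24/19 → 1 ('c')
  [18] 19/22 → 0 ('')
  [19] 22/7 → 1 ('d')
  [20] 7/20 → 2 ('de')
  [21] 20/8 → 0 ('')
  [22] 8/21 → 1 ('e')
  [23] 21/10 → 1 ('e')
  [24] 10/1 → 1 ('e')
  [25] 1/11 → 2 ('ef')
  [26] 11/27 → 0 ('')
  [27] 27/2 → 2 ('fa')
  [28] 2/12 → 1 ('f')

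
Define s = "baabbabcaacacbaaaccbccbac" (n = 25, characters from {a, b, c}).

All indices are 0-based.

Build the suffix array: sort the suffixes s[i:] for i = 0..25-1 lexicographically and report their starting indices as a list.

[14, 1, 8, 15, 2, 5, 23, 9, 11, 16, 13, 0, 4, 22, 3, 6, 19, 24, 7, 10, 12, 21, 18, 20, 17]

rank | idx | suffix
   0 |  14 | aaaccbccbac
   1 |   1 | aabbabcaacacbaaaccbccbac
   2 |   8 | aacacbaaaccbccbac
   3 |  15 | aaccbccbac
   4 |   2 | abbabcaacacbaaaccbccbac
   5 |   5 | abcaacacbaaaccbccbac
   6 |  23 | ac
   7 |   9 | acacbaaaccbccbac
   8 |  11 | acbaaaccbccbac
   9 |  16 | accbccbac
  10 |  13 | baaaccbccbac
  11 |   0 | baabbabcaacacbaaaccbccbac
  12 |   4 | babcaacacbaaaccbccbac
  13 |  22 | bac
  14 |   3 | bbabcaacacbaaaccbccbac
  15 |   6 | bcaacacbaaaccbccbac
  16 |  19 | bccbac
  17 |  24 | c
  18 |   7 | caacacbaaaccbccbac
  19 |  10 | cacbaaaccbccbac
  20 |  12 | cbaaaccbccbac
  21 |  21 | cbac
  22 |  18 | cbccbac
  23 |  20 | ccbac
  24 |  17 | ccbccbac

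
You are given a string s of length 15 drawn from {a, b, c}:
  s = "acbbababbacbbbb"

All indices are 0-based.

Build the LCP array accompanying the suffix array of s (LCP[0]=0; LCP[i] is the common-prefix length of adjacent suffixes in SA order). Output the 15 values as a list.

sorted suffixes:
  #0 SA[0]=4  'ababbacbbbb'
  #1 SA[1]=6  'abbacbbbb'
  #2 SA[2]=0  'acbbababbacbbbb'
  #3 SA[3]=9  'acbbbb'
  #4 SA[4]=14  'b'
  #5 SA[5]=3  'bababbacbbbb'
  #6 SA[6]=5  'babbacbbbb'
  #7 SA[7]=8  'bacbbbb'
  #8 SA[8]=13  'bb'
  #9 SA[9]=2  'bbababbacbbbb'
  #10 SA[10]=7  'bbacbbbb'
  #11 SA[11]=12  'bbb'
  #12 SA[12]=11  'bbbb'
  #13 SA[13]=1  'cbbababbacbbbb'
  #14 SA[14]=10  'cbbbb'

SA = [4, 6, 0, 9, 14, 3, 5, 8, 13, 2, 7, 12, 11, 1, 10]
i: (SA[i-1],SA[i]) lcp shared
  1: (4,6) 2 'ab'
  2: (6,0) 1 'a'
  3: (0,9) 4 'acbb'
  4: (9,14) 0 ''
  5: (14,3) 1 'b'
  6: (3,5) 3 'bab'
  7: (5,8) 2 'ba'
  8: (8,13) 1 'b'
  9: (13,2) 2 'bb'
  10: (2,7) 3 'bba'
  11: (7,12) 2 'bb'
  12: (12,11) 3 'bbb'
  13: (11,1) 0 ''
  14: (1,10) 3 'cbb'

[0, 2, 1, 4, 0, 1, 3, 2, 1, 2, 3, 2, 3, 0, 3]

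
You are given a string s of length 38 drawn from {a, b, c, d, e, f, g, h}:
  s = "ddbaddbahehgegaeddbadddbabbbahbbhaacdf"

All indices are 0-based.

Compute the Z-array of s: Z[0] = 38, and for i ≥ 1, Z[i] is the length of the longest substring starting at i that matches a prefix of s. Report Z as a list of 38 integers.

[38, 1, 0, 0, 4, 1, 0, 0, 0, 0, 0, 0, 0, 0, 0, 0, 6, 1, 0, 0, 2, 4, 1, 0, 0, 0, 0, 0, 0, 0, 0, 0, 0, 0, 0, 0, 1, 0]

Z[0]=38
i=1: outside box; Z[1]=1 extend→box=[1,2)
i=2: outside box; Z[2]=0
i=3: outside box; Z[3]=0
i=4: outside box; Z[4]=4 extend→box=[4,8)
i=5: min(r-i=3, Z[1]=1)=1; Z[5]=1
i=6: min(r-i=2, Z[2]=0)=0; Z[6]=0
i=7: min(r-i=1, Z[3]=0)=0; Z[7]=0
i=8: outside box; Z[8]=0
i=9: outside box; Z[9]=0
i=10: outside box; Z[10]=0
i=11: outside box; Z[11]=0
i=12: outside box; Z[12]=0
i=13: outside box; Z[13]=0
i=14: outside box; Z[14]=0
i=15: outside box; Z[15]=0
i=16: outside box; Z[16]=6 extend→box=[16,22)
i=17: min(r-i=5, Z[1]=1)=1; Z[17]=1
i=18: min(r-i=4, Z[2]=0)=0; Z[18]=0
i=19: min(r-i=3, Z[3]=0)=0; Z[19]=0
i=20: min(r-i=2, Z[4]=4)=2; Z[20]=2
i=21: min(r-i=1, Z[5]=1)=1; Z[21]=4 extend→box=[21,25)
i=22: min(r-i=3, Z[1]=1)=1; Z[22]=1
i=23: min(r-i=2, Z[2]=0)=0; Z[23]=0
i=24: min(r-i=1, Z[3]=0)=0; Z[24]=0
i=25: outside box; Z[25]=0
i=26: outside box; Z[26]=0
i=27: outside box; Z[27]=0
i=28: outside box; Z[28]=0
i=29: outside box; Z[29]=0
i=30: outside box; Z[30]=0
i=31: outside box; Z[31]=0
i=32: outside box; Z[32]=0
i=33: outside box; Z[33]=0
i=34: outside box; Z[34]=0
i=35: outside box; Z[35]=0
i=36: outside box; Z[36]=1 extend→box=[36,37)
i=37: outside box; Z[37]=0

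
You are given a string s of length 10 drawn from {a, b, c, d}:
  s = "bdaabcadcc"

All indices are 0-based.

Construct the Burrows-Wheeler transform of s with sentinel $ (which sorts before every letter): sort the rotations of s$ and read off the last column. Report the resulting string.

cdaca$cbdba

rank  rotation     last
    0  $bdaabcadcc  c
    1  aabcadcc$bd  d
    2  abcadcc$bda  a
    3  adcc$bdaabc  c
    4  bcadcc$bdaa  a
    5  bdaabcadcc$  $
    6  c$bdaabcadc  c
    7  cadcc$bdaab  b
    8  cc$bdaabcad  d
    9  daabcadcc$b  b
   10  dcc$bdaabca  a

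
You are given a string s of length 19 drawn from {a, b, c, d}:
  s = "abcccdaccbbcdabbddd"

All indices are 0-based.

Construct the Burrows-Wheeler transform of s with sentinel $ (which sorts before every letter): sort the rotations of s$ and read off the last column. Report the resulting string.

rank  rotation              last
    0  $abcccdaccbbcdabbddd  d
    1  abbddd$abcccdaccbbcd  d
    2  abcccdaccbbcdabbddd$  $
    3  accbbcdabbddd$abcccd  d
    4  bbcdabbddd$abcccdacc  c
    5  bbddd$abcccdaccbbcda  a
    6  bcccdaccbbcdabbddd$a  a
    7  bcdabbddd$abcccdaccb  b
    8  bddd$abcccdaccbbcdab  b
    9  cbbcdabbddd$abcccdac  c
   10  ccbbcdabbddd$abcccda  a
   11  cccdaccbbcdabbddd$ab  b
   12  ccdaccbbcdabbddd$abc  c
   13  cdabbddd$abcccdaccbb  b
   14  cdaccbbcdabbddd$abcc  c
   15  d$abcccdaccbbcdabbdd  d
   16  dabbddd$abcccdaccbbc  c
   17  daccbbcdabbddd$abccc  c
   18  dd$abcccdaccbbcdabbd  d
   19  ddd$abcccdaccbbcdabb  b

dd$dcaabbcabcbcdccdb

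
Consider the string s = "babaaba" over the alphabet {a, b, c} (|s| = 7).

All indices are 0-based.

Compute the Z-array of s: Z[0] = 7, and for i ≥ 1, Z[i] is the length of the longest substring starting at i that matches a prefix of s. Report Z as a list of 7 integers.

Z[0]=7
i=1: i≥r, start 0; Z[1]=0
i=2: i≥r, start 0; Z[2]=2 grow→box=[2,4)
i=3: min(r-i=1, Z[1]=0)=0; Z[3]=0
i=4: i≥r, start 0; Z[4]=0
i=5: i≥r, start 0; Z[5]=2 grow→box=[5,7)
i=6: min(r-i=1, Z[1]=0)=0; Z[6]=0

[7, 0, 2, 0, 0, 2, 0]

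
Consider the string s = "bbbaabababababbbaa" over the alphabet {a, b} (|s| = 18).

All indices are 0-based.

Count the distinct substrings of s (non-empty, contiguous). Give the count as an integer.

rank | idx | suffix
   0 |  17 | a
   1 |  16 | aa
   2 |   3 | aabababababbbaa
   3 |   4 | abababababbbaa
   4 |   6 | ababababbbaa
   5 |   8 | abababbbaa
   6 |  10 | ababbbaa
   7 |  12 | abbbaa
   8 |  15 | baa
   9 |   2 | baabababababbbaa
  10 |   5 | bababababbbaa
  11 |   7 | babababbbaa
  12 |   9 | bababbbaa
  13 |  11 | babbbaa
  14 |  14 | bbaa
  15 |   1 | bbaabababababbbaa
  16 |  13 | bbbaa
  17 |   0 | bbbaabababababbbaa

SA = [17, 16, 3, 4, 6, 8, 10, 12, 15, 2, 5, 7, 9, 11, 14, 1, 13, 0]
rank  pair      lcp
   1  s[17:],s[16:]  1  'a'
   2  s[16:],s[3:]  2  'aa'
   3  s[3:],s[4:]  1  'a'
   4  s[4:],s[6:]  8  'abababab'
   5  s[6:],s[8:]  6  'ababab'
   6  s[8:],s[10:]  4  'abab'
   7  s[10:],s[12:]  2  'ab'
   8  s[12:],s[15:]  0  ''
   9  s[15:],s[2:]  3  'baa'
  10  s[2:],s[5:]  2  'ba'
  11  s[5:],s[7:]  7  'bababab'
  12  s[7:],s[9:]  5  'babab'
  13  s[9:],s[11:]  3  'bab'
  14  s[11:],s[14:]  1  'b'
  15  s[14:],s[1:]  4  'bbaa'
  16  s[1:],s[13:]  2  'bb'
  17  s[13:],s[0:]  5  'bbbaa'

n(n+1)/2 = 18·19/2 = 171
Σ LCP = 0 + 1 + 2 + 1 + 8 + 6 + 4 + 2 + 0 + 3 + 2 + 7 + 5 + 3 + 1 + 4 + 2 + 5 = 56
distinct = 171 − 56 = 115

115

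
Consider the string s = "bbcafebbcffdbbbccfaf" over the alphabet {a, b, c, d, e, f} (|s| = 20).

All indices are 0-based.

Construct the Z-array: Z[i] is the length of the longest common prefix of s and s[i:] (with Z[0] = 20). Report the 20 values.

Z[0]=20
i=1: fresh scan; Z[1]=1 grow→box=[1,2)
i=2: fresh scan; Z[2]=0
i=3: fresh scan; Z[3]=0
i=4: fresh scan; Z[4]=0
i=5: fresh scan; Z[5]=0
i=6: fresh scan; Z[6]=3 grow→box=[6,9)
i=7: min(r-i=2, Z[1]=1)=1; Z[7]=1
i=8: min(r-i=1, Z[2]=0)=0; Z[8]=0
i=9: fresh scan; Z[9]=0
i=10: fresh scan; Z[10]=0
i=11: fresh scan; Z[11]=0
i=12: fresh scan; Z[12]=2 grow→box=[12,14)
i=13: min(r-i=1, Z[1]=1)=1; Z[13]=3 grow→box=[13,16)
i=14: min(r-i=2, Z[1]=1)=1; Z[14]=1
i=15: min(r-i=1, Z[2]=0)=0; Z[15]=0
i=16: fresh scan; Z[16]=0
i=17: fresh scan; Z[17]=0
i=18: fresh scan; Z[18]=0
i=19: fresh scan; Z[19]=0

[20, 1, 0, 0, 0, 0, 3, 1, 0, 0, 0, 0, 2, 3, 1, 0, 0, 0, 0, 0]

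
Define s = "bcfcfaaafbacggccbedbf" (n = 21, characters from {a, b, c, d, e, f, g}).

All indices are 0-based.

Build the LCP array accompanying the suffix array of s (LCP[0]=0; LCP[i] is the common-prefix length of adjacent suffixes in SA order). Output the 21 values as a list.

sorted suffixes:
  #0 SA[0]=5  'aaafbacggccbedbf'
  #1 SA[1]=6  'aafbacggccbedbf'
  #2 SA[2]=10  'acggccbedbf'
  #3 SA[3]=7  'afbacggccbedbf'
  #4 SA[4]=9  'bacggccbedbf'
  #5 SA[5]=0  'bcfcfaaafbacggccbedbf'
  #6 SA[6]=16  'bedbf'
  #7 SA[7]=19  'bf'
  #8 SA[8]=15  'cbedbf'
  #9 SA[9]=14  'ccbedbf'
  #10 SA[10]=3  'cfaaafbacggccbedbf'
  #11 SA[11]=1  'cfcfaaafbacggccbedbf'
  #12 SA[12]=11  'cggccbedbf'
  #13 SA[13]=18  'dbf'
  #14 SA[14]=17  'edbf'
  #15 SA[15]=20  'f'
  #16 SA[16]=4  'faaafbacggccbedbf'
  #17 SA[17]=8  'fbacggccbedbf'
  #18 SA[18]=2  'fcfaaafbacggccbedbf'
  #19 SA[19]=13  'gccbedbf'
  #20 SA[20]=12  'ggccbedbf'

SA = [5, 6, 10, 7, 9, 0, 16, 19, 15, 14, 3, 1, 11, 18, 17, 20, 4, 8, 2, 13, 12]
i: (SA[i-1],SA[i]) lcp shared
  1: (5,6) 2 'aa'
  2: (6,10) 1 'a'
  3: (10,7) 1 'a'
  4: (7,9) 0 ''
  5: (9,0) 1 'b'
  6: (0,16) 1 'b'
  7: (16,19) 1 'b'
  8: (19,15) 0 ''
  9: (15,14) 1 'c'
  10: (14,3) 1 'c'
  11: (3,1) 2 'cf'
  12: (1,11) 1 'c'
  13: (11,18) 0 ''
  14: (18,17) 0 ''
  15: (17,20) 0 ''
  16: (20,4) 1 'f'
  17: (4,8) 1 'f'
  18: (8,2) 1 'f'
  19: (2,13) 0 ''
  20: (13,12) 1 'g'

[0, 2, 1, 1, 0, 1, 1, 1, 0, 1, 1, 2, 1, 0, 0, 0, 1, 1, 1, 0, 1]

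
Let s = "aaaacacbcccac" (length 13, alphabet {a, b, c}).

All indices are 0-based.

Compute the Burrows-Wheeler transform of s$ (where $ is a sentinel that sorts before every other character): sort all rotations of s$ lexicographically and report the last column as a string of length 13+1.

c$aacaccacaacb

rank  rotation        last
    0  $aaaacacbcccac  c
    1  aaaacacbcccac$  $
    2  aaacacbcccac$a  a
    3  aacacbcccac$aa  a
    4  ac$aaaacacbccc  c
    5  acacbcccac$aaa  a
    6  acbcccac$aaaac  c
    7  bcccac$aaaacac  c
    8  c$aaaacacbccca  a
    9  cac$aaaacacbcc  c
   10  cacbcccac$aaaa  a
   11  cbcccac$aaaaca  a
   12  ccac$aaaacacbc  c
   13  cccac$aaaacacb  b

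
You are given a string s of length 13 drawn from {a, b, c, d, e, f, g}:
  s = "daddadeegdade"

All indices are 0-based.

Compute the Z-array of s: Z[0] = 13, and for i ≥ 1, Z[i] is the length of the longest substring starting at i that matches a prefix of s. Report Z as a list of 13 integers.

Z[0]=13
i=1: fresh scan; Z[1]=0
i=2: fresh scan; Z[2]=1 extend→box=[2,3)
i=3: fresh scan; Z[3]=3 extend→box=[3,6)
i=4: min(r-i=2, Z[1]=0)=0; Z[4]=0
i=5: min(r-i=1, Z[2]=1)=1; Z[5]=1
i=6: fresh scan; Z[6]=0
i=7: fresh scan; Z[7]=0
i=8: fresh scan; Z[8]=0
i=9: fresh scan; Z[9]=3 extend→box=[9,12)
i=10: min(r-i=2, Z[1]=0)=0; Z[10]=0
i=11: min(r-i=1, Z[2]=1)=1; Z[11]=1
i=12: fresh scan; Z[12]=0

[13, 0, 1, 3, 0, 1, 0, 0, 0, 3, 0, 1, 0]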